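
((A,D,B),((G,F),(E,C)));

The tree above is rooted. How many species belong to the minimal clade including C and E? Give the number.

2

The MRCA of C and E is the node subtending (E,C).
That clade contains 2 terminal taxa: C, E.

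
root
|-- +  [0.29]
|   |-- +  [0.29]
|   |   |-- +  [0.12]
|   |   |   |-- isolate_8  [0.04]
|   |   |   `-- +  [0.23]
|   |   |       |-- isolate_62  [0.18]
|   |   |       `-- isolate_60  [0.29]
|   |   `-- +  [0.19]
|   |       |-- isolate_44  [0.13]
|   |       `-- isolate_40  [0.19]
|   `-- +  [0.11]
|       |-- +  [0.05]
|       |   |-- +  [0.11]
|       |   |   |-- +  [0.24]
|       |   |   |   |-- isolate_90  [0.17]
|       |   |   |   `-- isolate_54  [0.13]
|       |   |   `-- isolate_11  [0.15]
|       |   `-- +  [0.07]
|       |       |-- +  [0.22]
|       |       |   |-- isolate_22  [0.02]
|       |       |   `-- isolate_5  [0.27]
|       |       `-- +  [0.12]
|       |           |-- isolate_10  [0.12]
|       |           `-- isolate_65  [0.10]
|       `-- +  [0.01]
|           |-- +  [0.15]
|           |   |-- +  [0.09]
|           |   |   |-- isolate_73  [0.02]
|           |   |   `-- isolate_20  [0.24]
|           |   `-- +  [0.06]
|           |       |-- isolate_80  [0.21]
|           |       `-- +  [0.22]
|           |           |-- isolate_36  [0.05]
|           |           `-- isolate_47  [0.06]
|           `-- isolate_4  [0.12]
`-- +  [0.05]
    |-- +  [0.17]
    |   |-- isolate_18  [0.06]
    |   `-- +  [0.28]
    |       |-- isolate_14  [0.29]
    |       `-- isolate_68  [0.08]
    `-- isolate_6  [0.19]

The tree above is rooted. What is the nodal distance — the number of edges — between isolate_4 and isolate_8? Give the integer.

6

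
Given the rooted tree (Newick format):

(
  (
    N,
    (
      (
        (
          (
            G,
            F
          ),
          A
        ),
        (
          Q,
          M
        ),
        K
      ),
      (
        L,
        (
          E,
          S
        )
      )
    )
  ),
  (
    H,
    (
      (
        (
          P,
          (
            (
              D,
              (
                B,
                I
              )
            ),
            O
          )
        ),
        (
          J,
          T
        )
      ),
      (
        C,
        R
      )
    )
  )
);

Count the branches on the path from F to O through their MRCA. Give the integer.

The MRCA of F and O is the root of the tree.
From F up to that node: 6 branches. From O up to the same node: 6 branches. Total: 6 + 6 = 12.

12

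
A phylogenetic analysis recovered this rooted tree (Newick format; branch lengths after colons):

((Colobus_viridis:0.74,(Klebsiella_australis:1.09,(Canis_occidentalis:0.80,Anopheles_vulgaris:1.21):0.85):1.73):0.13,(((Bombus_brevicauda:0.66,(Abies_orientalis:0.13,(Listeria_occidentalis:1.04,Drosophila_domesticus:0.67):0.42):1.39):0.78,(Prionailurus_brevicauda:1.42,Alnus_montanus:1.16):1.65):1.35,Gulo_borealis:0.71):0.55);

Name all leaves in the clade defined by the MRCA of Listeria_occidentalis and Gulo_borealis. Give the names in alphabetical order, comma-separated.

Abies_orientalis, Alnus_montanus, Bombus_brevicauda, Drosophila_domesticus, Gulo_borealis, Listeria_occidentalis, Prionailurus_brevicauda

Tracing Listeria_occidentalis: it sits inside (Listeria_occidentalis,Drosophila_domesticus).
Tracing Gulo_borealis: it sits inside (((Bombus_brevicauda,(Abies_orientalis,(Listeria_occidentalis,Drosophila_domesticus))),(Prionailurus_brevicauda,Alnus_montanus)),Gulo_borealis).
The smallest clade enclosing both is (((Bombus_brevicauda,(Abies_orientalis,(Listeria_occidentalis,Drosophila_domesticus))),(Prionailurus_brevicauda,Alnus_montanus)),Gulo_borealis); the answer is its 7 terminal taxa in alphabetical order.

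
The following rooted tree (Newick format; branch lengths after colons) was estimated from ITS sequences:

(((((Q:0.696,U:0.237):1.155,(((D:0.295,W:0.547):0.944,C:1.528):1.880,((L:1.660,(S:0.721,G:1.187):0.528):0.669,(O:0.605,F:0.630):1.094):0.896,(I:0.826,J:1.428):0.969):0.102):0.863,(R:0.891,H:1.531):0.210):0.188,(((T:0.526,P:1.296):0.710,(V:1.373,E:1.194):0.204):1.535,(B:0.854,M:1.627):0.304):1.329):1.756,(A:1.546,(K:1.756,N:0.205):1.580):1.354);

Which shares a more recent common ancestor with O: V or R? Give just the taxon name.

R

The MRCA of O and R subtends (((Q,U),(((D,W),C),((L,(S,G)),(O,F)),(I,J))),(R,H)) (14 taxa).
The MRCA of O and V subtends ((((Q,U),(((D,W),C),((L,(S,G)),(O,F)),(I,J))),(R,H)),(((T,P),(V,E)),(B,M))) (20 taxa).
The first is nested inside the second, so O shares a more recent common ancestor with R.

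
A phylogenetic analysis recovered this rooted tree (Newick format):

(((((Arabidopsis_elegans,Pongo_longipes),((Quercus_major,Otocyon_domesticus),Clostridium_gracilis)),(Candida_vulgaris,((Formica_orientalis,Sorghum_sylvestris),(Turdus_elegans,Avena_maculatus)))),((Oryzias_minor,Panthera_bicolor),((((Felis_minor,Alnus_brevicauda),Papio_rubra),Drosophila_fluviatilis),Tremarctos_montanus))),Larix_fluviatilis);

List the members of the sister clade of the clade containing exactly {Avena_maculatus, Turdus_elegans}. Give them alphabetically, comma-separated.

Formica_orientalis, Sorghum_sylvestris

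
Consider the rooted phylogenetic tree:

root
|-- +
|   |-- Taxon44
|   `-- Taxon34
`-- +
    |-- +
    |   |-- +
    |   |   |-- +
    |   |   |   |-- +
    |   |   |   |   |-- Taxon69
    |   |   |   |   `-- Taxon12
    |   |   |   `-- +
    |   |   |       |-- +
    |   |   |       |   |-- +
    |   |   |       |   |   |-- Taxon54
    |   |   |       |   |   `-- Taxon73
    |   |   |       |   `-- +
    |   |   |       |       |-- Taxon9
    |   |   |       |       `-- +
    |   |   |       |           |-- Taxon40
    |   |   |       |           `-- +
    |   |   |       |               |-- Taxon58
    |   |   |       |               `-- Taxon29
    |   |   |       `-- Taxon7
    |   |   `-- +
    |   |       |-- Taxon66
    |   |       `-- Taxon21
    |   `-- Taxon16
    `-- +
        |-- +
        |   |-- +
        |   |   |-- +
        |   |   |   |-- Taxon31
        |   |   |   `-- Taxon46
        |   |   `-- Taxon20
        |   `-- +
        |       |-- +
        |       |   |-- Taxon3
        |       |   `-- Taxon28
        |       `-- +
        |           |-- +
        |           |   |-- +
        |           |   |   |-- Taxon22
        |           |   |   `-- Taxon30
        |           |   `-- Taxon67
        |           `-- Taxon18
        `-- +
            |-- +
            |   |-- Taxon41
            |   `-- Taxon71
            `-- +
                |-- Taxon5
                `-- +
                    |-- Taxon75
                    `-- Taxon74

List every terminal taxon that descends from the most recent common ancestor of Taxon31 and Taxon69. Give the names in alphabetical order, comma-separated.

Tracing Taxon31: it sits inside (Taxon31,Taxon46).
Tracing Taxon69: it sits inside (Taxon69,Taxon12).
The smallest clade enclosing both is (((((Taxon69,Taxon12),(((Taxon54,Taxon73),(Taxon9,(Taxon40,(Taxon58,Taxon29)))),Taxon7)),(Taxon66,Taxon21)),Taxon16),((((Taxon31,Taxon46),Taxon20),((Taxon3,Taxon28),(((Taxon22,Taxon30),Taxon67),Taxon18))),((Taxon41,Taxon71),(Taxon5,(Taxon75,Taxon74))))); the answer is its 26 terminal taxa in alphabetical order.

Taxon12, Taxon16, Taxon18, Taxon20, Taxon21, Taxon22, Taxon28, Taxon29, Taxon3, Taxon30, Taxon31, Taxon40, Taxon41, Taxon46, Taxon5, Taxon54, Taxon58, Taxon66, Taxon67, Taxon69, Taxon7, Taxon71, Taxon73, Taxon74, Taxon75, Taxon9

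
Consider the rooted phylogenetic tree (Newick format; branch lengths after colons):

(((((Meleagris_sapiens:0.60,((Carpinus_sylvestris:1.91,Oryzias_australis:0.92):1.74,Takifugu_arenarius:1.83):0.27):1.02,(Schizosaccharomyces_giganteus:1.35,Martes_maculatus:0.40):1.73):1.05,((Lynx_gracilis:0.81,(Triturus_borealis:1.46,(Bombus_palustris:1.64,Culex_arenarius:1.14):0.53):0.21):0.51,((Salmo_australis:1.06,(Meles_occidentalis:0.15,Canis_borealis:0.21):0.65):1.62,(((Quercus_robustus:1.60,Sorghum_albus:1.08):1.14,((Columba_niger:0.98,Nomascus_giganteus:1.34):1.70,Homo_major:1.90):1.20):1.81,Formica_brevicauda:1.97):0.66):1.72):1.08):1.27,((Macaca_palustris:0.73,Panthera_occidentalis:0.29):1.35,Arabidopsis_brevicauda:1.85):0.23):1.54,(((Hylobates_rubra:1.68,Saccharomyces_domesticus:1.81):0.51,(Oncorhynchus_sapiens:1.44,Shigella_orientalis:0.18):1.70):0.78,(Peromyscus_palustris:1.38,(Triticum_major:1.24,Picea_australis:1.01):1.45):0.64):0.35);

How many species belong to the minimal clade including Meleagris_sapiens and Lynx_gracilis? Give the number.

19

The MRCA of Meleagris_sapiens and Lynx_gracilis is the node subtending (((Meleagris_sapiens,((Carpinus_sylvestris,Oryzias_australis),Takifugu_arenarius)),(Schizosaccharomyces_giganteus,Martes_maculatus)),((Lynx_gracilis,(Triturus_borealis,(Bombus_palustris,Culex_arenarius))),((Salmo_australis,(Meles_occidentalis,Canis_borealis)),(((Quercus_robustus,Sorghum_albus),((Columba_niger,Nomascus_giganteus),Homo_major)),Formica_brevicauda)))).
That clade contains 19 terminal taxa: Bombus_palustris, Canis_borealis, Carpinus_sylvestris, Columba_niger, Culex_arenarius, Formica_brevicauda, Homo_major, Lynx_gracilis, Martes_maculatus, Meleagris_sapiens, Meles_occidentalis, Nomascus_giganteus, Oryzias_australis, Quercus_robustus, Salmo_australis, Schizosaccharomyces_giganteus, Sorghum_albus, Takifugu_arenarius, Triturus_borealis.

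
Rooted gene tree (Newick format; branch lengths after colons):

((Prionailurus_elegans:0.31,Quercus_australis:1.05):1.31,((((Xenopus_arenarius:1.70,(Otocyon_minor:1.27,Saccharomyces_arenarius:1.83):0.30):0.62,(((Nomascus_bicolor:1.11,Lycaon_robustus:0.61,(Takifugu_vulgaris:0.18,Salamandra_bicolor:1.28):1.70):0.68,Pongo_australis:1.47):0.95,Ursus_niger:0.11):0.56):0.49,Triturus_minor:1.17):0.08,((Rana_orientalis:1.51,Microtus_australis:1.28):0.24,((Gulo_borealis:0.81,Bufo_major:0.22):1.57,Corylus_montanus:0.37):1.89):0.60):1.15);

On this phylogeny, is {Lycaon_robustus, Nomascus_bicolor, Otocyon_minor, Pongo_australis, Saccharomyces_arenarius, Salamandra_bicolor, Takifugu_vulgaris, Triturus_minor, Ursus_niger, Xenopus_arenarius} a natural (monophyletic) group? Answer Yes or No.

Yes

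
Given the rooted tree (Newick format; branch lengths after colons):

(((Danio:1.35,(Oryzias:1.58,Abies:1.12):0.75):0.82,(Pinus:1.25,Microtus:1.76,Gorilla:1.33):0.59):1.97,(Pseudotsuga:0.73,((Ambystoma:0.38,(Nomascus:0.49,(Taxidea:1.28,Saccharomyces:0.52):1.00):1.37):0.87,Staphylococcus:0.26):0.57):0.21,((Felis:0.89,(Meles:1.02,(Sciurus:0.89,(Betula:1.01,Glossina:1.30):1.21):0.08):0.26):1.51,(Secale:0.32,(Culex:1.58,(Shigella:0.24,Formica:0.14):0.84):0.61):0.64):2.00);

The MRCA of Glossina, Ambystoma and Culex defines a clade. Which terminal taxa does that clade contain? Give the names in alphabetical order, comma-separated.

Abies, Ambystoma, Betula, Culex, Danio, Felis, Formica, Glossina, Gorilla, Meles, Microtus, Nomascus, Oryzias, Pinus, Pseudotsuga, Saccharomyces, Sciurus, Secale, Shigella, Staphylococcus, Taxidea

Tracing Glossina: it sits inside (Betula,Glossina).
Tracing Ambystoma: it sits inside (Ambystoma,(Nomascus,(Taxidea,Saccharomyces))).
Tracing Culex: it sits inside (Culex,(Shigella,Formica)).
The smallest clade enclosing all 3 is the whole tree (their MRCA is the root), so the answer is all 21 tips in alphabetical order.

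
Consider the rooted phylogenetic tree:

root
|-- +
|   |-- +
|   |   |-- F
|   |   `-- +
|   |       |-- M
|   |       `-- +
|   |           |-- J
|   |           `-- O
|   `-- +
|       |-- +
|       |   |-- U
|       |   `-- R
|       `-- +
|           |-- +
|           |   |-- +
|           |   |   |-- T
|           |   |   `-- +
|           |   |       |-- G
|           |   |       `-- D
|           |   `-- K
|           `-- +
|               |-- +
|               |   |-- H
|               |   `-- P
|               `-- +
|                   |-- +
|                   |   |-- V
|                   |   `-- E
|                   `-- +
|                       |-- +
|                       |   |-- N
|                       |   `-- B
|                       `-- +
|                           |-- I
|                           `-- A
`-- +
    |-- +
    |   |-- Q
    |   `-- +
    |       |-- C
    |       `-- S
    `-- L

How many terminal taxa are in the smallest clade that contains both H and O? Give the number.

The MRCA of H and O is the node subtending ((F,(M,(J,O))),((U,R),(((T,(G,D)),K),((H,P),((V,E),((N,B),(I,A))))))).
That clade contains 18 terminal taxa: A, B, D, E, F, G, H, I, J, K, M, N, O, P, R, T, U, V.

18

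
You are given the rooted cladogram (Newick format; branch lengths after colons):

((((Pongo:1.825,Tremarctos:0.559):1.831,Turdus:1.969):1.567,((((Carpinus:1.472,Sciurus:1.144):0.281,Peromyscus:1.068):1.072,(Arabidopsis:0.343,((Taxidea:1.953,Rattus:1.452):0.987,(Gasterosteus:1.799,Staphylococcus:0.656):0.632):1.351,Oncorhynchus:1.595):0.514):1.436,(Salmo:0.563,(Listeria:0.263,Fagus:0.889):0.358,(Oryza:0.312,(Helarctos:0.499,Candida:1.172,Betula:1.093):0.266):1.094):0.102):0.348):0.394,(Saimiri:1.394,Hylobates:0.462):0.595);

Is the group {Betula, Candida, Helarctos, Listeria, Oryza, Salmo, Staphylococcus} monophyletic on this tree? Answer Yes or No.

The MRCA of the listed taxa subtends ((((Carpinus,Sciurus),Peromyscus),(Arabidopsis,((Taxidea,Rattus),(Gasterosteus,Staphylococcus)),Oncorhynchus)),(Salmo,(Listeria,Fagus),(Oryza,(Helarctos,Candida,Betula)))).
That clade also contains Arabidopsis, Carpinus, Fagus, Gasterosteus, Oncorhynchus, Peromyscus, Rattus, Sciurus, Taxidea, which are not in the proposed group, so the group is not monophyletic.

No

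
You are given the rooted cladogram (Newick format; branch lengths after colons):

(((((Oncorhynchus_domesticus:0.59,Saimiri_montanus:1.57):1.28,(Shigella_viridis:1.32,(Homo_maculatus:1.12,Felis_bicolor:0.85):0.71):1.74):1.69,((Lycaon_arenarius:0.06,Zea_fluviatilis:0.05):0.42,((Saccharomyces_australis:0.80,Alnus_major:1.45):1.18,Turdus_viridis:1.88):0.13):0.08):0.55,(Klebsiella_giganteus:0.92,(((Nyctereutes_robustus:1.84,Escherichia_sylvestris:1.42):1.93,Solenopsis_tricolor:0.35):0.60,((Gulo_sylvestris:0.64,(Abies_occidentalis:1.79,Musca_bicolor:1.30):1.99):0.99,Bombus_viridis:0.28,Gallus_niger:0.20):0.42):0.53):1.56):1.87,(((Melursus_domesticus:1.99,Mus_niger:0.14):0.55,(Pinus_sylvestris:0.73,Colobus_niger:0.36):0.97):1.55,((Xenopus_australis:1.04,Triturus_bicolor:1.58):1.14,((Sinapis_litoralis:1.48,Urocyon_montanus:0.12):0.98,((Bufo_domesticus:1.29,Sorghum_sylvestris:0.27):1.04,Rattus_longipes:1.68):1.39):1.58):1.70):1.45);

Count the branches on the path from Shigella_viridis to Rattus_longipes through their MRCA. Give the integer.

10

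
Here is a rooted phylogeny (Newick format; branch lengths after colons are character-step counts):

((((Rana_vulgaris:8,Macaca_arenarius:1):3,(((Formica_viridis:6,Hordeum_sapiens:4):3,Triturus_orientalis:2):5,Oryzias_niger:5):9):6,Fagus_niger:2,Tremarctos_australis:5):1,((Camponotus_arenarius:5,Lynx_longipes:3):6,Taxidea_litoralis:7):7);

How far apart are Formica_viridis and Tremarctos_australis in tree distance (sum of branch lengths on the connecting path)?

34

The path runs Formica_viridis → … → MRCA → … → Tremarctos_australis; the MRCA is the node subtending (((Rana_vulgaris,Macaca_arenarius),(((Formica_viridis,Hordeum_sapiens),Triturus_orientalis),Oryzias_niger)),Fagus_niger,Tremarctos_australis).
Branch lengths along that path: 6 + 3 + 5 + 9 + 6 + 5 = 34.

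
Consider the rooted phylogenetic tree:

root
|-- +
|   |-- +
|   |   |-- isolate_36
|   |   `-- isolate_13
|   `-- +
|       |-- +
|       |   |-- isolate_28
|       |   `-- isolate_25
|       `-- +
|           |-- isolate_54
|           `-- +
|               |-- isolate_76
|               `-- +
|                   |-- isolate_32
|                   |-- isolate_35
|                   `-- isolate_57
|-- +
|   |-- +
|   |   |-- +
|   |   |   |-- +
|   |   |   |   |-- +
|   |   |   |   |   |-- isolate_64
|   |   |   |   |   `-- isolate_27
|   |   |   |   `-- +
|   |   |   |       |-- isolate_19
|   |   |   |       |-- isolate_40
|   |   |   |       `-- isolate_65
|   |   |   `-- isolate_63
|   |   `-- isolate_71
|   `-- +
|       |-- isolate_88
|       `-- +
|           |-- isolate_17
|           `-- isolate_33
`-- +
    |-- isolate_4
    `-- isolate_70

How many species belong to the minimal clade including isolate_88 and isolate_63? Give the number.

The MRCA of isolate_88 and isolate_63 is the node subtending (((((isolate_64,isolate_27),(isolate_19,isolate_40,isolate_65)),isolate_63),isolate_71),(isolate_88,(isolate_17,isolate_33))).
That clade contains 10 terminal taxa: isolate_17, isolate_19, isolate_27, isolate_33, isolate_40, isolate_63, isolate_64, isolate_65, isolate_71, isolate_88.

10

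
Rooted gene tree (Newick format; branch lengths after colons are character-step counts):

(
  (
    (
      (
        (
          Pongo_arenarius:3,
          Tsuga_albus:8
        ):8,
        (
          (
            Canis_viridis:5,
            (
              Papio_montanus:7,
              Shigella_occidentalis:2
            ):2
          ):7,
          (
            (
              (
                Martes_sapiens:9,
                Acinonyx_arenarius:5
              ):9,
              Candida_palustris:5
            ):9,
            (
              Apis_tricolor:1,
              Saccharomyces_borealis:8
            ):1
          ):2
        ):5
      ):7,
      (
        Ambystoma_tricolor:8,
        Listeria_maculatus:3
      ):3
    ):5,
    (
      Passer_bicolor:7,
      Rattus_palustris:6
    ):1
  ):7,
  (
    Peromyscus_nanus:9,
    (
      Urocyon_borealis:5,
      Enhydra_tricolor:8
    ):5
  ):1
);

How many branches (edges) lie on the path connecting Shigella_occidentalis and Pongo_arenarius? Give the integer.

The MRCA of Shigella_occidentalis and Pongo_arenarius is the node subtending ((Pongo_arenarius,Tsuga_albus),((Canis_viridis,(Papio_montanus,Shigella_occidentalis)),(((Martes_sapiens,Acinonyx_arenarius),Candida_palustris),(Apis_tricolor,Saccharomyces_borealis)))).
From Shigella_occidentalis up to that node: 4 branches. From Pongo_arenarius up to the same node: 2 branches. Total: 4 + 2 = 6.

6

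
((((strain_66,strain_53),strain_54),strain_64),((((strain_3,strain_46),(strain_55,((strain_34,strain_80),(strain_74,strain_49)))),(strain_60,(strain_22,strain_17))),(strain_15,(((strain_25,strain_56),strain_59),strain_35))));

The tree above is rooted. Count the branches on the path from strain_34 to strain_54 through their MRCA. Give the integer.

The MRCA of strain_34 and strain_54 is the root of the tree.
From strain_34 up to that node: 7 branches. From strain_54 up to the same node: 3 branches. Total: 7 + 3 = 10.

10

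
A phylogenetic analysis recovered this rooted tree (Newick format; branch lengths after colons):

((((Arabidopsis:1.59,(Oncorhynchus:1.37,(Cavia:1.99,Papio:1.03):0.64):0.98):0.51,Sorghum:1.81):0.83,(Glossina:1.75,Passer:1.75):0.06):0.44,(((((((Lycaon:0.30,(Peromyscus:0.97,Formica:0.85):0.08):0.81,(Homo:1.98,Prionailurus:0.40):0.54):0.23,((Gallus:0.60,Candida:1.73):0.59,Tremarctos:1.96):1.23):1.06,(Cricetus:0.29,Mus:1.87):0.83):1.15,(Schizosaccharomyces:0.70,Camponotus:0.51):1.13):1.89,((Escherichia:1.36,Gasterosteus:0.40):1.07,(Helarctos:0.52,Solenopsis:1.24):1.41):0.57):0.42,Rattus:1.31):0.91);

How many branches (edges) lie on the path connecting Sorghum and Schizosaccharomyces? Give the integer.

8

The MRCA of Sorghum and Schizosaccharomyces is the root of the tree.
From Sorghum up to that node: 3 branches. From Schizosaccharomyces up to the same node: 5 branches. Total: 3 + 5 = 8.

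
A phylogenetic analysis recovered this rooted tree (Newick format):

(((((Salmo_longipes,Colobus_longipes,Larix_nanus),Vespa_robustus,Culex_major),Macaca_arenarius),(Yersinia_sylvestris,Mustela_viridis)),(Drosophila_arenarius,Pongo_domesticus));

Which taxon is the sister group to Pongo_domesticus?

Drosophila_arenarius

Pongo_domesticus attaches to the tree at the node subtending (Drosophila_arenarius,Pongo_domesticus).
The other lineage descending from that same node — the sister group — is the single tip Drosophila_arenarius.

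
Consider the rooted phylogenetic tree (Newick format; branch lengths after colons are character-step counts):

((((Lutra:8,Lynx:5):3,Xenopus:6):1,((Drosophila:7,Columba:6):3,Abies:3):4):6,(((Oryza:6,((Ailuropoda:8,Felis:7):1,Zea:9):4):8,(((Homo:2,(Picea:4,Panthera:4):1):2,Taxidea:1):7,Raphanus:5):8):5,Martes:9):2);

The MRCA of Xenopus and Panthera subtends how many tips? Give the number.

16

The MRCA of Xenopus and Panthera is the root, so the clade is the entire tree.
That clade contains 16 terminal taxa: Abies, Ailuropoda, Columba, Drosophila, Felis, Homo, Lutra, Lynx, Martes, Oryza, Panthera, Picea, Raphanus, Taxidea, Xenopus, Zea.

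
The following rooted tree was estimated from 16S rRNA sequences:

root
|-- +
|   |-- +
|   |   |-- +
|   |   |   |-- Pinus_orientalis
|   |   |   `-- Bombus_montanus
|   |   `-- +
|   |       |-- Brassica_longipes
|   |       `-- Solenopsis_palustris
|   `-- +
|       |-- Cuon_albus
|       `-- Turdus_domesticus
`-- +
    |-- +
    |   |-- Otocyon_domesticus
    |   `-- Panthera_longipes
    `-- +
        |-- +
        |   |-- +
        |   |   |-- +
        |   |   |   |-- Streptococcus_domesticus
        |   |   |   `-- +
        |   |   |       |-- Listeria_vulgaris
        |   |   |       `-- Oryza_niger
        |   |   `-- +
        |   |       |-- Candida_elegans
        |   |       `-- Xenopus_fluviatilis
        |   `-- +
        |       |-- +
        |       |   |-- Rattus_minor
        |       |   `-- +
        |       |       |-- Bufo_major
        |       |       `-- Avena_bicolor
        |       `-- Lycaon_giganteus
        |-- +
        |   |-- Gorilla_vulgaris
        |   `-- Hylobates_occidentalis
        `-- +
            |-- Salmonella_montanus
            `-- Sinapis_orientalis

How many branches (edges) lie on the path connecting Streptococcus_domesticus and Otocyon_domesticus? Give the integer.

The MRCA of Streptococcus_domesticus and Otocyon_domesticus is the node subtending ((Otocyon_domesticus,Panthera_longipes),((((Streptococcus_domesticus,(Listeria_vulgaris,Oryza_niger)),(Candida_elegans,Xenopus_fluviatilis)),((Rattus_minor,(Bufo_major,Avena_bicolor)),Lycaon_giganteus)),(Gorilla_vulgaris,Hylobates_occidentalis),(Salmonella_montanus,Sinapis_orientalis))).
From Streptococcus_domesticus up to that node: 5 branches. From Otocyon_domesticus up to the same node: 2 branches. Total: 5 + 2 = 7.

7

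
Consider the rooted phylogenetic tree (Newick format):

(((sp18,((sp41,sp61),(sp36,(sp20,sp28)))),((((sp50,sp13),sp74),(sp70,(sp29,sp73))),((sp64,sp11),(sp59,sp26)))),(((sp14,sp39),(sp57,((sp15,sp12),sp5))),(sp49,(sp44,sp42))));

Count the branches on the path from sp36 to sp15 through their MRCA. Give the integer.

11

The MRCA of sp36 and sp15 is the root of the tree.
From sp36 up to that node: 5 branches. From sp15 up to the same node: 6 branches. Total: 5 + 6 = 11.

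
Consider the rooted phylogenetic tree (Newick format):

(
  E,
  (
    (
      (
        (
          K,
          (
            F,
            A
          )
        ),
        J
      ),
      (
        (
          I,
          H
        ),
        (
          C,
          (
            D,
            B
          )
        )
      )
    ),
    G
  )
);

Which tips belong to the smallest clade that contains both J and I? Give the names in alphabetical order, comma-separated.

A, B, C, D, F, H, I, J, K

Tracing J: it sits inside ((K,(F,A)),J).
Tracing I: it sits inside (I,H).
The smallest clade enclosing both is (((K,(F,A)),J),((I,H),(C,(D,B)))); the answer is its 9 terminal taxa in alphabetical order.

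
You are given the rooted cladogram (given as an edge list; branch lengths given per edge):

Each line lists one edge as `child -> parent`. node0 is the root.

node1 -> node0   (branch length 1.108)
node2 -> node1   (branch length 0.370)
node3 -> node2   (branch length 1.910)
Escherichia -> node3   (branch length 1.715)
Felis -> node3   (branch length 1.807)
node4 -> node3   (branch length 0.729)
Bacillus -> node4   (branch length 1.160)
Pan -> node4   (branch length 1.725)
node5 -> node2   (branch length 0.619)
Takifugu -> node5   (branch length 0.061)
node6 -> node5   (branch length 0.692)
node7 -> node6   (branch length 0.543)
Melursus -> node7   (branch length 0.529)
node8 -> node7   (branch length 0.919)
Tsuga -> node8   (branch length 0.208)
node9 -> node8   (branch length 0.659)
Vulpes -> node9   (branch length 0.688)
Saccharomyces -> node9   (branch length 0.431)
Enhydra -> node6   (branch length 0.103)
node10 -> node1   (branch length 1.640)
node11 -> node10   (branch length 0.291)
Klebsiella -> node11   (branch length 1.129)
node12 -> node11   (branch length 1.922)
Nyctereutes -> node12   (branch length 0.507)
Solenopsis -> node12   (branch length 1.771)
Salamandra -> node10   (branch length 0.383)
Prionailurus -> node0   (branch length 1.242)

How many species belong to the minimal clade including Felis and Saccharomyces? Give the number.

The MRCA of Felis and Saccharomyces is the node subtending ((Escherichia,Felis,(Bacillus,Pan)),(Takifugu,((Melursus,(Tsuga,(Vulpes,Saccharomyces))),Enhydra))).
That clade contains 10 terminal taxa: Bacillus, Enhydra, Escherichia, Felis, Melursus, Pan, Saccharomyces, Takifugu, Tsuga, Vulpes.

10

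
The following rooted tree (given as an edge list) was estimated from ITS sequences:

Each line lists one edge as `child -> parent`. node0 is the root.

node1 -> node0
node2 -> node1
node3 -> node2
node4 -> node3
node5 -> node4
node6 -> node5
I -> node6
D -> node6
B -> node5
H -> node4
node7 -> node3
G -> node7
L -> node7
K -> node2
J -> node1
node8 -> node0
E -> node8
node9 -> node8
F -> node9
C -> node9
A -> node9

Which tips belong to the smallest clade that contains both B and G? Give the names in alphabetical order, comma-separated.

Tracing B: it sits inside ((I,D),B).
Tracing G: it sits inside (G,L).
The smallest clade enclosing both is ((((I,D),B),H),(G,L)); the answer is its 6 terminal taxa in alphabetical order.

B, D, G, H, I, L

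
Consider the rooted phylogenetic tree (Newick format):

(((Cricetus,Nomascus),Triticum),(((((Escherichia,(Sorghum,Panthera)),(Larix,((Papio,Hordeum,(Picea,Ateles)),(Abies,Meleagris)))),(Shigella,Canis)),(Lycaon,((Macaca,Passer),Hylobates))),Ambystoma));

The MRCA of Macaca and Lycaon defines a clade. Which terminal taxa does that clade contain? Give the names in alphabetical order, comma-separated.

Hylobates, Lycaon, Macaca, Passer

Tracing Macaca: it sits inside (Macaca,Passer).
Tracing Lycaon: it sits inside (Lycaon,((Macaca,Passer),Hylobates)).
The smallest clade enclosing both is (Lycaon,((Macaca,Passer),Hylobates)); the answer is its 4 terminal taxa in alphabetical order.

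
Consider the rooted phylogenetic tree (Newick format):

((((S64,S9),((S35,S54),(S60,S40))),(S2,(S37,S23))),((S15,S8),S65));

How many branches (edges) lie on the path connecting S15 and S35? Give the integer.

8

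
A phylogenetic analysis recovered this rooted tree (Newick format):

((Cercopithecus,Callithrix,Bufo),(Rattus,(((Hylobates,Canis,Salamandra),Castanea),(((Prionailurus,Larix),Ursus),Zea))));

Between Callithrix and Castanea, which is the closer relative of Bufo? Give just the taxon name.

Callithrix

The MRCA of Bufo and Callithrix subtends (Cercopithecus,Callithrix,Bufo) (3 taxa).
The MRCA of Bufo and Castanea is the root, subtending the entire tree (12 taxa).
The first is nested inside the second, so Bufo shares a more recent common ancestor with Callithrix.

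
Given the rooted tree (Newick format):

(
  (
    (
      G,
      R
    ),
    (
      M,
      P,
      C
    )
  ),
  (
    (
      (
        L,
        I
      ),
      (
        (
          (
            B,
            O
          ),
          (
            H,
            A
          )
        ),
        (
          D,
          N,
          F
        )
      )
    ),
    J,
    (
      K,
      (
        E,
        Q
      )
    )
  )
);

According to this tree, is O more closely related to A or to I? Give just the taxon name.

A

The MRCA of O and A subtends ((B,O),(H,A)) (4 taxa).
The MRCA of O and I subtends ((L,I),(((B,O),(H,A)),(D,N,F))) (9 taxa).
The first is nested inside the second, so O shares a more recent common ancestor with A.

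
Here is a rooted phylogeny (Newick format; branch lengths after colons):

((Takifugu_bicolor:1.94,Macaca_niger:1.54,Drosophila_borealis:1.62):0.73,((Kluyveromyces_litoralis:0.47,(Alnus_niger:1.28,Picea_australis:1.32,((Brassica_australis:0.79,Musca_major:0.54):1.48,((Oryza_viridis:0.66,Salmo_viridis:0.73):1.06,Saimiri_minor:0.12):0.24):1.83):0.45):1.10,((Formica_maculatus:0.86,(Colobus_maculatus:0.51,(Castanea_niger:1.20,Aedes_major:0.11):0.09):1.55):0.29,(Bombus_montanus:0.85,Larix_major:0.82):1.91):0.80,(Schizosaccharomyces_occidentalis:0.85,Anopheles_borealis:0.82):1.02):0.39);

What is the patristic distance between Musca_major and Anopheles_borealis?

The path runs Musca_major → … → MRCA → … → Anopheles_borealis; the MRCA is the node subtending ((Kluyveromyces_litoralis,(Alnus_niger,Picea_australis,((Brassica_australis,Musca_major),((Oryza_viridis,Salmo_viridis),Saimiri_minor)))),((Formica_maculatus,(Colobus_maculatus,(Castanea_niger,Aedes_major))),(Bombus_montanus,Larix_major)),(Schizosaccharomyces_occidentalis,Anopheles_borealis)).
Branch lengths along that path: 0.54 + 1.48 + 1.83 + 0.45 + 1.10 + 1.02 + 0.82 = 7.24.

7.24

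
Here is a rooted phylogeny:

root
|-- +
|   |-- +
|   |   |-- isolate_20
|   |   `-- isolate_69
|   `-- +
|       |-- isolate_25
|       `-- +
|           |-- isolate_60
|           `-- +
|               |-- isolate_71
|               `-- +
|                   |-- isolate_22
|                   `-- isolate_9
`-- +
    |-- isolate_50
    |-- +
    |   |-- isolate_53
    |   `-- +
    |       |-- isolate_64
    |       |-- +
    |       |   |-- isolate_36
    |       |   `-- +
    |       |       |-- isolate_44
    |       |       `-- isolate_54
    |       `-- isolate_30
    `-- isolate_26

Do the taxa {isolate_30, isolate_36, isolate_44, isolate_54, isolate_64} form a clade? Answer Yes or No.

Yes

The most recent common ancestor of these taxa subtends (isolate_64,(isolate_36,(isolate_44,isolate_54)),isolate_30).
That clade has exactly 5 tips — every listed taxon and nothing else — so the group is monophyletic.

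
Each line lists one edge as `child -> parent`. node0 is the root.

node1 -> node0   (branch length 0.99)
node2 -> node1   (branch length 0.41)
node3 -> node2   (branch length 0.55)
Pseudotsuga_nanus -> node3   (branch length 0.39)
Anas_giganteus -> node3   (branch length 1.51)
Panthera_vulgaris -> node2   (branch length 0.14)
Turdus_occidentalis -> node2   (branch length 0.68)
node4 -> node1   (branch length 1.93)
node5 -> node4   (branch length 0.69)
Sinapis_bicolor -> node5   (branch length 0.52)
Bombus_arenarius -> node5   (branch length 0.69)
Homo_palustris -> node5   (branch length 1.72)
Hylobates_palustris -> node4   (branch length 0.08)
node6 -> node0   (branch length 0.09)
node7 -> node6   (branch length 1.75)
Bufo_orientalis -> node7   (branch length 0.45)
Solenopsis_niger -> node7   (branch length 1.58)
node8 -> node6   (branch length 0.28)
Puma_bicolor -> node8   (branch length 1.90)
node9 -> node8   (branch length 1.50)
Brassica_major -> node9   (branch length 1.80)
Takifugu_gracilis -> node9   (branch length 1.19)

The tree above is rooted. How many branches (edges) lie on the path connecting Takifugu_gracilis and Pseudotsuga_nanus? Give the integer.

The MRCA of Takifugu_gracilis and Pseudotsuga_nanus is the root of the tree.
From Takifugu_gracilis up to that node: 4 branches. From Pseudotsuga_nanus up to the same node: 4 branches. Total: 4 + 4 = 8.

8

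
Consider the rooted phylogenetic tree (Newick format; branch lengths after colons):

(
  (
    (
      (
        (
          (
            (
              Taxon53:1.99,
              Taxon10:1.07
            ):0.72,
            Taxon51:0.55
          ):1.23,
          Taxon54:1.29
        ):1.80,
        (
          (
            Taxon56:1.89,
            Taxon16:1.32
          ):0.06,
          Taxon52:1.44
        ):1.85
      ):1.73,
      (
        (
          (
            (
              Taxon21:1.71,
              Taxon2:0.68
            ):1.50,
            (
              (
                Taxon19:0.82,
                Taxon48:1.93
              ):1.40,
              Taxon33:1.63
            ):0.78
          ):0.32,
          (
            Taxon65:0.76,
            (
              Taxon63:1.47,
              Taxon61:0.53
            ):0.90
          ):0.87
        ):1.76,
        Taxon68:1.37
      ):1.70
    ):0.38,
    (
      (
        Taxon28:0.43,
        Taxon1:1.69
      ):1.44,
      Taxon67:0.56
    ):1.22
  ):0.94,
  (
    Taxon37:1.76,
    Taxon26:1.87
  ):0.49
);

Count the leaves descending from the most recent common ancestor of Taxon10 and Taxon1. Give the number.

The MRCA of Taxon10 and Taxon1 is the node subtending ((((((Taxon53,Taxon10),Taxon51),Taxon54),((Taxon56,Taxon16),Taxon52)),((((Taxon21,Taxon2),((Taxon19,Taxon48),Taxon33)),(Taxon65,(Taxon63,Taxon61))),Taxon68)),((Taxon28,Taxon1),Taxon67)).
That clade contains 19 terminal taxa: Taxon1, Taxon10, Taxon16, Taxon19, Taxon2, Taxon21, Taxon28, Taxon33, Taxon48, Taxon51, Taxon52, Taxon53, Taxon54, Taxon56, Taxon61, Taxon63, Taxon65, Taxon67, Taxon68.

19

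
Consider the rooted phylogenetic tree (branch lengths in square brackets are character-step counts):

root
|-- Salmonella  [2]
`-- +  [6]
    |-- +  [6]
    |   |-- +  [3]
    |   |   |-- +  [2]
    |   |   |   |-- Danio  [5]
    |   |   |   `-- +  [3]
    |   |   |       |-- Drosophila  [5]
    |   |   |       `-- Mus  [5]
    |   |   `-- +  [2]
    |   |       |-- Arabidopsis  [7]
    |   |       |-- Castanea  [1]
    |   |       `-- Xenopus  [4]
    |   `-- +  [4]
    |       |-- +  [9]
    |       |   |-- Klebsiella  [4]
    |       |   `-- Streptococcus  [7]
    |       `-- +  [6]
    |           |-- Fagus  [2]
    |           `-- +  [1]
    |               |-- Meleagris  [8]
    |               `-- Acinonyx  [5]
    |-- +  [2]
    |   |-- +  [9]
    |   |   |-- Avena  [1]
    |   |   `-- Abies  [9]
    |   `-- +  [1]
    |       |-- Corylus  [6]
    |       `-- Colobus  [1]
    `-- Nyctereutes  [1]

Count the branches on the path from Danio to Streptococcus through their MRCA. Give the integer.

6

The MRCA of Danio and Streptococcus is the node subtending (((Danio,(Drosophila,Mus)),(Arabidopsis,Castanea,Xenopus)),((Klebsiella,Streptococcus),(Fagus,(Meleagris,Acinonyx)))).
From Danio up to that node: 3 branches. From Streptococcus up to the same node: 3 branches. Total: 3 + 3 = 6.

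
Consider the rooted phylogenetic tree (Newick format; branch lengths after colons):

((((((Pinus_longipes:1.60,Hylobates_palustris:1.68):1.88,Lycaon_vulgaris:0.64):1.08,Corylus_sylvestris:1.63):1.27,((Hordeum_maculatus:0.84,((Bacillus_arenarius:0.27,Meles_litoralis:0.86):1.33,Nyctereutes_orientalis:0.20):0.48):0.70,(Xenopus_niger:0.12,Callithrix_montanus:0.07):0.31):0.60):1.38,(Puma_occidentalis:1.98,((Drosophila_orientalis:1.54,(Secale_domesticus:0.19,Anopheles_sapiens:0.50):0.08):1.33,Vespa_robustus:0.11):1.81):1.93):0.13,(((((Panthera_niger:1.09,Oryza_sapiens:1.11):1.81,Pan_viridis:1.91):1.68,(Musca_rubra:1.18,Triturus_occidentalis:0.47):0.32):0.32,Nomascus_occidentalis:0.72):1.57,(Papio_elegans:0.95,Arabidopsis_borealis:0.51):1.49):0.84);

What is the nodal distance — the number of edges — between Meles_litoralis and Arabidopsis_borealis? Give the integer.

10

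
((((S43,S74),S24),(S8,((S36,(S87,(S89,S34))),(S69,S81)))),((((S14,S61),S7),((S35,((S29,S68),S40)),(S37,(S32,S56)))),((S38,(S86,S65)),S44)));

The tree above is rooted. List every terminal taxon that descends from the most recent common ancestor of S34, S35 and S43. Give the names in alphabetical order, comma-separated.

S14, S24, S29, S32, S34, S35, S36, S37, S38, S40, S43, S44, S56, S61, S65, S68, S69, S7, S74, S8, S81, S86, S87, S89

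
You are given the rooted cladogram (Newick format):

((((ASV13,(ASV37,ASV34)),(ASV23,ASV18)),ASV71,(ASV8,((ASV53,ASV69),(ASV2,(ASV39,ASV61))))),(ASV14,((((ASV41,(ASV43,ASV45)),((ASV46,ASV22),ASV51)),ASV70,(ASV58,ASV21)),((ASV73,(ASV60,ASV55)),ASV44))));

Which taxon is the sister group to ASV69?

ASV53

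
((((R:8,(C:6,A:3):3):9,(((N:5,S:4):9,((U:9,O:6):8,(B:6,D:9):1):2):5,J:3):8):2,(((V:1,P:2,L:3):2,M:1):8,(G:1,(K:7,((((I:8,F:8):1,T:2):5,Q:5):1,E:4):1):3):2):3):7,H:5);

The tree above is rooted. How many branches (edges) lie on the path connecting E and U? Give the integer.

The MRCA of E and U is the node subtending (((R,(C,A)),(((N,S),((U,O),(B,D))),J)),(((V,P,L),M),(G,(K,((((I,F),T),Q),E))))).
From E up to that node: 5 branches. From U up to the same node: 6 branches. Total: 5 + 6 = 11.

11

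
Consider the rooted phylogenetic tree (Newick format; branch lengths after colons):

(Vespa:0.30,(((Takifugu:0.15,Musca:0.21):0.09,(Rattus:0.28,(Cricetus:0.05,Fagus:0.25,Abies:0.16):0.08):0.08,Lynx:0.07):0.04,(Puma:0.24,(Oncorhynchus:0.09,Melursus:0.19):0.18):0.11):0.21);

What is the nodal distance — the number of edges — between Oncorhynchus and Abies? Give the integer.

7

The MRCA of Oncorhynchus and Abies is the node subtending (((Takifugu,Musca),(Rattus,(Cricetus,Fagus,Abies)),Lynx),(Puma,(Oncorhynchus,Melursus))).
From Oncorhynchus up to that node: 3 branches. From Abies up to the same node: 4 branches. Total: 3 + 4 = 7.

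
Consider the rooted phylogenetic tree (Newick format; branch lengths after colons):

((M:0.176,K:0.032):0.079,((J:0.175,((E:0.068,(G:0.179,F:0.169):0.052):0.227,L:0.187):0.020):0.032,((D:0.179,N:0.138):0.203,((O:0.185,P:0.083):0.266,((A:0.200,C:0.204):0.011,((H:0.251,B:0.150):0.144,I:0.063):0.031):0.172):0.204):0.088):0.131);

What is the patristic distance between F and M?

0.886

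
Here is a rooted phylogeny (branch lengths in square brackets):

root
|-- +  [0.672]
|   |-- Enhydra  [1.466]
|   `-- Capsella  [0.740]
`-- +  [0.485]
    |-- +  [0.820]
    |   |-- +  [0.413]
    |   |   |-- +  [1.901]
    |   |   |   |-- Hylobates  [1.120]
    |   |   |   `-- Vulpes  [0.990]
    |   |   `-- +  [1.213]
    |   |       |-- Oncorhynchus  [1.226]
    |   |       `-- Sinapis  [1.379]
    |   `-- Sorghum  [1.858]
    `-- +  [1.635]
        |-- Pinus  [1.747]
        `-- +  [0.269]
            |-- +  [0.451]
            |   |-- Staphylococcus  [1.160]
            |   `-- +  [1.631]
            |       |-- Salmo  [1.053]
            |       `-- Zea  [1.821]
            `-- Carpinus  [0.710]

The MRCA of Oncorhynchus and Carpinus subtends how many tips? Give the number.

10

The MRCA of Oncorhynchus and Carpinus is the node subtending ((((Hylobates,Vulpes),(Oncorhynchus,Sinapis)),Sorghum),(Pinus,((Staphylococcus,(Salmo,Zea)),Carpinus))).
That clade contains 10 terminal taxa: Carpinus, Hylobates, Oncorhynchus, Pinus, Salmo, Sinapis, Sorghum, Staphylococcus, Vulpes, Zea.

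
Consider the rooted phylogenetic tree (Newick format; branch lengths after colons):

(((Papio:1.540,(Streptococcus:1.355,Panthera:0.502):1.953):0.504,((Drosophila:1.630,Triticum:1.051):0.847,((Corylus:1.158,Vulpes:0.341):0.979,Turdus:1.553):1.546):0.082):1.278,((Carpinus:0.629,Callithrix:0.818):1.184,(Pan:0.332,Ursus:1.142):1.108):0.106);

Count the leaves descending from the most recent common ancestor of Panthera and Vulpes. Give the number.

8

The MRCA of Panthera and Vulpes is the node subtending ((Papio,(Streptococcus,Panthera)),((Drosophila,Triticum),((Corylus,Vulpes),Turdus))).
That clade contains 8 terminal taxa: Corylus, Drosophila, Panthera, Papio, Streptococcus, Triticum, Turdus, Vulpes.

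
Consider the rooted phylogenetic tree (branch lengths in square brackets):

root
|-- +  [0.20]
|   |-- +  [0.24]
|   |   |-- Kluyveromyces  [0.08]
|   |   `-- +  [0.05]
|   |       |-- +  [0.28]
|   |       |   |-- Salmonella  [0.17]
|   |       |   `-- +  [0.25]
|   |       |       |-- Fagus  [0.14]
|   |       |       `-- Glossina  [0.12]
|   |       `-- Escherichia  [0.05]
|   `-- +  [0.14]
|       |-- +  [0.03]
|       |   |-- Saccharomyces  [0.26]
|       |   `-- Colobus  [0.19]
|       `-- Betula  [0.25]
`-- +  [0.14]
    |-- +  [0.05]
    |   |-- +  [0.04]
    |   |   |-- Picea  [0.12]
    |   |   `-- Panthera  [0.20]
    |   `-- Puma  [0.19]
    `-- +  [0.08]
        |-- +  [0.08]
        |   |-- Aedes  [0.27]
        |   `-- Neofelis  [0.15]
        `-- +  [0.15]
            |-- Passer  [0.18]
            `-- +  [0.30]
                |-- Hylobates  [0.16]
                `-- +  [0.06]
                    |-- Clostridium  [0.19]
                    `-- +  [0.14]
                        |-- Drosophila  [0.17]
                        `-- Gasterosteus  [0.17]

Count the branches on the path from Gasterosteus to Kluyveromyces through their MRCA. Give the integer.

10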